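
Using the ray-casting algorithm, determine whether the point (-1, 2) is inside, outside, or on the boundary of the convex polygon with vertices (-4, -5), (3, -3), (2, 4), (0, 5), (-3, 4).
The point (-1, 2) lies strictly inside the polygon

Cast a horizontal ray to the right from the query point and count how many polygon edges it crosses (each edge strictly once or zero times, handled with the usual half-open convention). 
Parity of crossings → odd ⇒ inside.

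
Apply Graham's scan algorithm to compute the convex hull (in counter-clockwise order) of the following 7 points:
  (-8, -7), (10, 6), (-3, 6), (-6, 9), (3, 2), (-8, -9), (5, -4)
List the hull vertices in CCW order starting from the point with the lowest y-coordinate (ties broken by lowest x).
Hull (CCW) = [(-8, -9), (5, -4), (10, 6), (-6, 9), (-8, -7)]

Graham scan procedure:
  1. Find the pivot p₀ = point with lowest y (tie → lowest x): (-8, -9).
  2. Sort the remaining points by polar angle around p₀.
  3. Walk through sorted points, maintaining a stack; pop the top while the last three entries make a non-left turn (cross product ≤ 0).
  4. Final stack is the convex hull in CCW order: (-8, -9), (5, -4), (10, 6), (-6, 9), (-8, -7).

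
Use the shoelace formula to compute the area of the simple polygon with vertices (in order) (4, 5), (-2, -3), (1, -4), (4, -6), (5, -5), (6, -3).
Area = 43

Shoelace formula: Area = (1/2) |Σ_i (x_i · y_{i+1} − x_{i+1} · y_i)| (indices mod n). Compute each cross term:
  (4)(-3) − (-2)(5) = -2
  (-2)(-4) − (1)(-3) = 11
  (1)(-6) − (4)(-4) = 10
  (4)(-5) − (5)(-6) = 10
  (5)(-3) − (6)(-5) = 15
  (6)(5) − (4)(-3) = 42
Sum = 86, so (signed) Area = 86/2 = 43, |Area| = 43.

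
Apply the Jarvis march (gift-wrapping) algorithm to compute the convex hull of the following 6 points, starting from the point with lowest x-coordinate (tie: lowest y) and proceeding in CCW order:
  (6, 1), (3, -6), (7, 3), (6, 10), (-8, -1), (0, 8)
Hull (CCW) = [(-8, -1), (3, -6), (7, 3), (6, 10), (0, 8)]

Jarvis march: at each step, from the current hull vertex p, select the next vertex q as the point such that every other point lies strictly to the left of (or on) the directed line p → q. (Equivalently: for every other point r, the cross product (q − p) × (r − p) ≥ 0.)
Starting point (lowest x, tie lowest y): (-8, -1). Wrap until returning to start. Resulting hull: (-8, -1), (3, -6), (7, 3), (6, 10), (0, 8).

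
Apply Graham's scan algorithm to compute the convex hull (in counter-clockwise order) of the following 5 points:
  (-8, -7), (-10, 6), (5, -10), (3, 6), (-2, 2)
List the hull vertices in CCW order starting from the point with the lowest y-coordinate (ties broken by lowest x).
Hull (CCW) = [(5, -10), (3, 6), (-10, 6), (-8, -7)]

Graham scan procedure:
  1. Find the pivot p₀ = point with lowest y (tie → lowest x): (5, -10).
  2. Sort the remaining points by polar angle around p₀.
  3. Walk through sorted points, maintaining a stack; pop the top while the last three entries make a non-left turn (cross product ≤ 0).
  4. Final stack is the convex hull in CCW order: (5, -10), (3, 6), (-10, 6), (-8, -7).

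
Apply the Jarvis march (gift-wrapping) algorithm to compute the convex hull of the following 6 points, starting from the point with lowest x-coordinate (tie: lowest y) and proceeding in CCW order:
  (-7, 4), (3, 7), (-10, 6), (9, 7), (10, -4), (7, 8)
Hull (CCW) = [(-10, 6), (-7, 4), (10, -4), (9, 7), (7, 8)]

Jarvis march: at each step, from the current hull vertex p, select the next vertex q as the point such that every other point lies strictly to the left of (or on) the directed line p → q. (Equivalently: for every other point r, the cross product (q − p) × (r − p) ≥ 0.)
Starting point (lowest x, tie lowest y): (-10, 6). Wrap until returning to start. Resulting hull: (-10, 6), (-7, 4), (10, -4), (9, 7), (7, 8).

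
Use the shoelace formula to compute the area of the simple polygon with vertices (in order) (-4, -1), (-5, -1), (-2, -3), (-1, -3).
Area = 2

Shoelace formula: Area = (1/2) |Σ_i (x_i · y_{i+1} − x_{i+1} · y_i)| (indices mod n). Compute each cross term:
  (-4)(-1) − (-5)(-1) = -1
  (-5)(-3) − (-2)(-1) = 13
  (-2)(-3) − (-1)(-3) = 3
  (-1)(-1) − (-4)(-3) = -11
Sum = 4, so (signed) Area = 4/2 = 2, |Area| = 2.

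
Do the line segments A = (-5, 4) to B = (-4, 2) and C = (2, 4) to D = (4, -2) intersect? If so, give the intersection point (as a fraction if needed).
No (intersection of containing lines falls outside at least one segment)

Parametrize and solve: t = 21, s = 7. At least one of these is outside [0, 1], so the segments do not intersect.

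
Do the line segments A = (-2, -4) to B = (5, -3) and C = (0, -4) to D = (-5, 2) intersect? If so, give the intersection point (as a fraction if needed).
Yes; intersection at (-10/47, -176/47) (t = 12/47 on AB, s = 2/47 on CD)

Parametrize AB as A + t(B − A) = (-2 + 7 t, -4 + 1 t) and CD as C + s(D − C) = (0 + -5 s, -4 + 6 s). Solve the linear system for (t, s). Determinant = -47 ≠ 0, so a unique intersection of the containing lines exists. Solution: t = 12/47, s = 2/47 — both in [0, 1], so the segments cross. Intersection point: (-10/47, -176/47).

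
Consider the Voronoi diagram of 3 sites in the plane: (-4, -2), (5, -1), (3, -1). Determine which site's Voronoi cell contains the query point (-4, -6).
Nearest site = (-4, -2)

The Voronoi cell of site s contains exactly those query points closer to s than to any other site. Compute squared distances from q = (-4, -6) to each site:
  (-4 − -4)² + (-2 − -6)² = 16
  (3 − -4)² + (-1 − -6)² = 74
  (5 − -4)² + (-1 − -6)² = 106
Minimum is attained by (-4, -2), so q lies in its Voronoi cell.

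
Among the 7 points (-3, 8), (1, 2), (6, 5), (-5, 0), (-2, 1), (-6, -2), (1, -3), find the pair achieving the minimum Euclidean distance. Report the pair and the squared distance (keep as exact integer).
Pair = ((-5, 0), (-6, -2)); squared distance = 5

Compute all C(7, 2) = 21 pairwise squared distances (x_i − x_j)² + (y_i − y_j)². The minimum is 5, attained by the pair ((-5, 0), (-6, -2)).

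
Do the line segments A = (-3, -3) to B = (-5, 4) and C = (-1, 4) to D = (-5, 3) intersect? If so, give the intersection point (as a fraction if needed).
Yes; intersection at (-71/15, 46/15) (t = 13/15 on AB, s = 14/15 on CD)

Parametrize AB as A + t(B − A) = (-3 + -2 t, -3 + 7 t) and CD as C + s(D − C) = (-1 + -4 s, 4 + -1 s). Solve the linear system for (t, s). Determinant = -30 ≠ 0, so a unique intersection of the containing lines exists. Solution: t = 13/15, s = 14/15 — both in [0, 1], so the segments cross. Intersection point: (-71/15, 46/15).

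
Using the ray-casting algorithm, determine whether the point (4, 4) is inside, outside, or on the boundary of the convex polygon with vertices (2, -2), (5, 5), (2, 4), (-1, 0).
The point (4, 4) lies strictly inside the polygon

Cast a horizontal ray to the right from the query point and count how many polygon edges it crosses (each edge strictly once or zero times, handled with the usual half-open convention). 
Parity of crossings → odd ⇒ inside.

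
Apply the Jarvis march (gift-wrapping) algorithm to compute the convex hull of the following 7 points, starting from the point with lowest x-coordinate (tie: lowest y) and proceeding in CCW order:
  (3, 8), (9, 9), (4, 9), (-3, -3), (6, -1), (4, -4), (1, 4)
Hull (CCW) = [(-3, -3), (4, -4), (6, -1), (9, 9), (4, 9), (3, 8)]

Jarvis march: at each step, from the current hull vertex p, select the next vertex q as the point such that every other point lies strictly to the left of (or on) the directed line p → q. (Equivalently: for every other point r, the cross product (q − p) × (r − p) ≥ 0.)
Starting point (lowest x, tie lowest y): (-3, -3). Wrap until returning to start. Resulting hull: (-3, -3), (4, -4), (6, -1), (9, 9), (4, 9), (3, 8).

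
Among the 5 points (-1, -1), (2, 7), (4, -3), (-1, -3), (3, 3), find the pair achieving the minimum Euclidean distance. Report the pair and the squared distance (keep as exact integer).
Pair = ((-1, -1), (-1, -3)); squared distance = 4

Compute all C(5, 2) = 10 pairwise squared distances (x_i − x_j)² + (y_i − y_j)². The minimum is 4, attained by the pair ((-1, -1), (-1, -3)).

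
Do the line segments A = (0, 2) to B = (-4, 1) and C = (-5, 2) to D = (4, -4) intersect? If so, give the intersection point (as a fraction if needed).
Yes; intersection at (-40/11, 12/11) (t = 10/11 on AB, s = 5/33 on CD)

Parametrize AB as A + t(B − A) = (0 + -4 t, 2 + -1 t) and CD as C + s(D − C) = (-5 + 9 s, 2 + -6 s). Solve the linear system for (t, s). Determinant = -33 ≠ 0, so a unique intersection of the containing lines exists. Solution: t = 10/11, s = 5/33 — both in [0, 1], so the segments cross. Intersection point: (-40/11, 12/11).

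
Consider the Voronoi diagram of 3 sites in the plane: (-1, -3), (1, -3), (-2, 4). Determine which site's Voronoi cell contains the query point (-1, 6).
Nearest site = (-2, 4)

The Voronoi cell of site s contains exactly those query points closer to s than to any other site. Compute squared distances from q = (-1, 6) to each site:
  (-2 − -1)² + (4 − 6)² = 5
  (-1 − -1)² + (-3 − 6)² = 81
  (1 − -1)² + (-3 − 6)² = 85
Minimum is attained by (-2, 4), so q lies in its Voronoi cell.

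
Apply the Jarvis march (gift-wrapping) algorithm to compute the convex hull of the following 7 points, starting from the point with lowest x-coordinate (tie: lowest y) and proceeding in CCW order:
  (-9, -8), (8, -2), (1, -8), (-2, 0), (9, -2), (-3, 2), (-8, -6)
Hull (CCW) = [(-9, -8), (1, -8), (9, -2), (-3, 2), (-8, -6)]

Jarvis march: at each step, from the current hull vertex p, select the next vertex q as the point such that every other point lies strictly to the left of (or on) the directed line p → q. (Equivalently: for every other point r, the cross product (q − p) × (r − p) ≥ 0.)
Starting point (lowest x, tie lowest y): (-9, -8). Wrap until returning to start. Resulting hull: (-9, -8), (1, -8), (9, -2), (-3, 2), (-8, -6).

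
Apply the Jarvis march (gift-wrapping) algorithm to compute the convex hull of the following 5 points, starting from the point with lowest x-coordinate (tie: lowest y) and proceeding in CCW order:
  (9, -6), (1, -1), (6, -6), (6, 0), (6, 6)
Hull (CCW) = [(1, -1), (6, -6), (9, -6), (6, 6)]

Jarvis march: at each step, from the current hull vertex p, select the next vertex q as the point such that every other point lies strictly to the left of (or on) the directed line p → q. (Equivalently: for every other point r, the cross product (q − p) × (r − p) ≥ 0.)
Starting point (lowest x, tie lowest y): (1, -1). Wrap until returning to start. Resulting hull: (1, -1), (6, -6), (9, -6), (6, 6).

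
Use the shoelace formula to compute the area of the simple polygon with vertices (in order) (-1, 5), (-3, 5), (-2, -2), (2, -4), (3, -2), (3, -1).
Area = 63/2

Shoelace formula: Area = (1/2) |Σ_i (x_i · y_{i+1} − x_{i+1} · y_i)| (indices mod n). Compute each cross term:
  (-1)(5) − (-3)(5) = 10
  (-3)(-2) − (-2)(5) = 16
  (-2)(-4) − (2)(-2) = 12
  (2)(-2) − (3)(-4) = 8
  (3)(-1) − (3)(-2) = 3
  (3)(5) − (-1)(-1) = 14
Sum = 63, so (signed) Area = 63/2 = 63/2, |Area| = 63/2.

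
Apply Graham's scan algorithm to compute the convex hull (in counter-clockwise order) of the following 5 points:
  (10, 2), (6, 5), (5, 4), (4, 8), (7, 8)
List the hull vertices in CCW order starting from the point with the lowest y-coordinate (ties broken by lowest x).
Hull (CCW) = [(10, 2), (7, 8), (4, 8), (5, 4)]

Graham scan procedure:
  1. Find the pivot p₀ = point with lowest y (tie → lowest x): (10, 2).
  2. Sort the remaining points by polar angle around p₀.
  3. Walk through sorted points, maintaining a stack; pop the top while the last three entries make a non-left turn (cross product ≤ 0).
  4. Final stack is the convex hull in CCW order: (10, 2), (7, 8), (4, 8), (5, 4).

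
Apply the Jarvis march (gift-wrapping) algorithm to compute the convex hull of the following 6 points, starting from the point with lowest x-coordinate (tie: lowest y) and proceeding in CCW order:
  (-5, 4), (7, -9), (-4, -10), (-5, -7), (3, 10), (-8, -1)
Hull (CCW) = [(-8, -1), (-4, -10), (7, -9), (3, 10), (-5, 4)]

Jarvis march: at each step, from the current hull vertex p, select the next vertex q as the point such that every other point lies strictly to the left of (or on) the directed line p → q. (Equivalently: for every other point r, the cross product (q − p) × (r − p) ≥ 0.)
Starting point (lowest x, tie lowest y): (-8, -1). Wrap until returning to start. Resulting hull: (-8, -1), (-4, -10), (7, -9), (3, 10), (-5, 4).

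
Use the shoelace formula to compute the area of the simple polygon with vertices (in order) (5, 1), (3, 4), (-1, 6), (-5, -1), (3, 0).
Area = 38

Shoelace formula: Area = (1/2) |Σ_i (x_i · y_{i+1} − x_{i+1} · y_i)| (indices mod n). Compute each cross term:
  (5)(4) − (3)(1) = 17
  (3)(6) − (-1)(4) = 22
  (-1)(-1) − (-5)(6) = 31
  (-5)(0) − (3)(-1) = 3
  (3)(1) − (5)(0) = 3
Sum = 76, so (signed) Area = 76/2 = 38, |Area| = 38.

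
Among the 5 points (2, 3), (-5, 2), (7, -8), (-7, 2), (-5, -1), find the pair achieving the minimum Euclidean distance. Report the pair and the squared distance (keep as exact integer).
Pair = ((-5, 2), (-7, 2)); squared distance = 4

Compute all C(5, 2) = 10 pairwise squared distances (x_i − x_j)² + (y_i − y_j)². The minimum is 4, attained by the pair ((-5, 2), (-7, 2)).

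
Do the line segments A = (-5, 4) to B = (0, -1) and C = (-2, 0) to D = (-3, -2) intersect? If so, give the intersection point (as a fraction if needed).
No (intersection of containing lines falls outside at least one segment)

Parametrize and solve: t = 2/3, s = -1/3. At least one of these is outside [0, 1], so the segments do not intersect.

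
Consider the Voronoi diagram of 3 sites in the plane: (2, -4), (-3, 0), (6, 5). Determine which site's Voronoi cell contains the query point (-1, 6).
Nearest site = (-3, 0)

The Voronoi cell of site s contains exactly those query points closer to s than to any other site. Compute squared distances from q = (-1, 6) to each site:
  (-3 − -1)² + (0 − 6)² = 40
  (6 − -1)² + (5 − 6)² = 50
  (2 − -1)² + (-4 − 6)² = 109
Minimum is attained by (-3, 0), so q lies in its Voronoi cell.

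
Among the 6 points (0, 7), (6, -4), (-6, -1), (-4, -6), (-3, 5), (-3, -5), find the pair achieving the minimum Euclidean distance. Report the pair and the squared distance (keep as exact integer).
Pair = ((-4, -6), (-3, -5)); squared distance = 2

Compute all C(6, 2) = 15 pairwise squared distances (x_i − x_j)² + (y_i − y_j)². The minimum is 2, attained by the pair ((-4, -6), (-3, -5)).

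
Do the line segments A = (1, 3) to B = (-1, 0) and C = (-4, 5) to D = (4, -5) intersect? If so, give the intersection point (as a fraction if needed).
Yes; intersection at (-6/11, 15/22) (t = 17/22 on AB, s = 19/44 on CD)

Parametrize AB as A + t(B − A) = (1 + -2 t, 3 + -3 t) and CD as C + s(D − C) = (-4 + 8 s, 5 + -10 s). Solve the linear system for (t, s). Determinant = -44 ≠ 0, so a unique intersection of the containing lines exists. Solution: t = 17/22, s = 19/44 — both in [0, 1], so the segments cross. Intersection point: (-6/11, 15/22).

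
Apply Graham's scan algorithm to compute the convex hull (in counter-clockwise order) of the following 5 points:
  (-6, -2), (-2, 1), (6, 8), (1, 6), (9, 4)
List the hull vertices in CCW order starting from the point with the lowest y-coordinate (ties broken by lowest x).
Hull (CCW) = [(-6, -2), (9, 4), (6, 8), (1, 6)]

Graham scan procedure:
  1. Find the pivot p₀ = point with lowest y (tie → lowest x): (-6, -2).
  2. Sort the remaining points by polar angle around p₀.
  3. Walk through sorted points, maintaining a stack; pop the top while the last three entries make a non-left turn (cross product ≤ 0).
  4. Final stack is the convex hull in CCW order: (-6, -2), (9, 4), (6, 8), (1, 6).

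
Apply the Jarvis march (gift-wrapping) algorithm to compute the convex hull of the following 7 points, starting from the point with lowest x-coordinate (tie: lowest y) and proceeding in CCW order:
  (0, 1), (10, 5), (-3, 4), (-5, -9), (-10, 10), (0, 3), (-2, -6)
Hull (CCW) = [(-10, 10), (-5, -9), (10, 5)]

Jarvis march: at each step, from the current hull vertex p, select the next vertex q as the point such that every other point lies strictly to the left of (or on) the directed line p → q. (Equivalently: for every other point r, the cross product (q − p) × (r − p) ≥ 0.)
Starting point (lowest x, tie lowest y): (-10, 10). Wrap until returning to start. Resulting hull: (-10, 10), (-5, -9), (10, 5).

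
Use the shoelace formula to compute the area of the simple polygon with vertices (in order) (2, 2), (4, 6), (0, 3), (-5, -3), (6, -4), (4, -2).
Area = 85/2

Shoelace formula: Area = (1/2) |Σ_i (x_i · y_{i+1} − x_{i+1} · y_i)| (indices mod n). Compute each cross term:
  (2)(6) − (4)(2) = 4
  (4)(3) − (0)(6) = 12
  (0)(-3) − (-5)(3) = 15
  (-5)(-4) − (6)(-3) = 38
  (6)(-2) − (4)(-4) = 4
  (4)(2) − (2)(-2) = 12
Sum = 85, so (signed) Area = 85/2 = 85/2, |Area| = 85/2.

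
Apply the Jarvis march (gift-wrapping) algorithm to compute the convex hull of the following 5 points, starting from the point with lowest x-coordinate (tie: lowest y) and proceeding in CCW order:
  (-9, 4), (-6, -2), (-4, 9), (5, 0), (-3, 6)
Hull (CCW) = [(-9, 4), (-6, -2), (5, 0), (-4, 9)]

Jarvis march: at each step, from the current hull vertex p, select the next vertex q as the point such that every other point lies strictly to the left of (or on) the directed line p → q. (Equivalently: for every other point r, the cross product (q − p) × (r − p) ≥ 0.)
Starting point (lowest x, tie lowest y): (-9, 4). Wrap until returning to start. Resulting hull: (-9, 4), (-6, -2), (5, 0), (-4, 9).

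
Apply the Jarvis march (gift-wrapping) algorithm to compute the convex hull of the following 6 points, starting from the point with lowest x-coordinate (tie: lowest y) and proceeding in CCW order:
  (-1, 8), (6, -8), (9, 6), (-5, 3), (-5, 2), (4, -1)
Hull (CCW) = [(-5, 2), (6, -8), (9, 6), (-1, 8), (-5, 3)]

Jarvis march: at each step, from the current hull vertex p, select the next vertex q as the point such that every other point lies strictly to the left of (or on) the directed line p → q. (Equivalently: for every other point r, the cross product (q − p) × (r − p) ≥ 0.)
Starting point (lowest x, tie lowest y): (-5, 2). Wrap until returning to start. Resulting hull: (-5, 2), (6, -8), (9, 6), (-1, 8), (-5, 3).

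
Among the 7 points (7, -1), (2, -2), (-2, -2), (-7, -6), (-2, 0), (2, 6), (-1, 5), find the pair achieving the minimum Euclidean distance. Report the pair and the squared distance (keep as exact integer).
Pair = ((-2, -2), (-2, 0)); squared distance = 4

Compute all C(7, 2) = 21 pairwise squared distances (x_i − x_j)² + (y_i − y_j)². The minimum is 4, attained by the pair ((-2, -2), (-2, 0)).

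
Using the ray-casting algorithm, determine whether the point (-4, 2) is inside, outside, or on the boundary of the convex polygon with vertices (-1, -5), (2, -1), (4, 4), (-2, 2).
The point (-4, 2) lies strictly outside the polygon

Cast a horizontal ray to the right from the query point and count how many polygon edges it crosses (each edge strictly once or zero times, handled with the usual half-open convention). 
Parity of crossings → even ⇒ outside.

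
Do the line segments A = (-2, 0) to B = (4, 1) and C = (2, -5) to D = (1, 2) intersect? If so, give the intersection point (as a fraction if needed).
Yes; intersection at (52/43, 23/43) (t = 23/43 on AB, s = 34/43 on CD)

Parametrize AB as A + t(B − A) = (-2 + 6 t, 0 + 1 t) and CD as C + s(D − C) = (2 + -1 s, -5 + 7 s). Solve the linear system for (t, s). Determinant = -43 ≠ 0, so a unique intersection of the containing lines exists. Solution: t = 23/43, s = 34/43 — both in [0, 1], so the segments cross. Intersection point: (52/43, 23/43).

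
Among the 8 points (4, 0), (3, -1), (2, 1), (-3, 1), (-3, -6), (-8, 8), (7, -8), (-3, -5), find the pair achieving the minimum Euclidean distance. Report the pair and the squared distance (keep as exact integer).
Pair = ((-3, -6), (-3, -5)); squared distance = 1

Compute all C(8, 2) = 28 pairwise squared distances (x_i − x_j)² + (y_i − y_j)². The minimum is 1, attained by the pair ((-3, -6), (-3, -5)).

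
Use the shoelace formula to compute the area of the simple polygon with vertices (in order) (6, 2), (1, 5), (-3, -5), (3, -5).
Area = 52

Shoelace formula: Area = (1/2) |Σ_i (x_i · y_{i+1} − x_{i+1} · y_i)| (indices mod n). Compute each cross term:
  (6)(5) − (1)(2) = 28
  (1)(-5) − (-3)(5) = 10
  (-3)(-5) − (3)(-5) = 30
  (3)(2) − (6)(-5) = 36
Sum = 104, so (signed) Area = 104/2 = 52, |Area| = 52.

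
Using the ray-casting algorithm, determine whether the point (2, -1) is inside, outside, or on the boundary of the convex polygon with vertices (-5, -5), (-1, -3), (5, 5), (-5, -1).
The point (2, -1) lies strictly outside the polygon

Cast a horizontal ray to the right from the query point and count how many polygon edges it crosses (each edge strictly once or zero times, handled with the usual half-open convention). 
Parity of crossings → even ⇒ outside.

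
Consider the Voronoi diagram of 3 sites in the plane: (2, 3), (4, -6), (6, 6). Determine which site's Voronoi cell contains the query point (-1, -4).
Nearest site = (4, -6)

The Voronoi cell of site s contains exactly those query points closer to s than to any other site. Compute squared distances from q = (-1, -4) to each site:
  (4 − -1)² + (-6 − -4)² = 29
  (2 − -1)² + (3 − -4)² = 58
  (6 − -1)² + (6 − -4)² = 149
Minimum is attained by (4, -6), so q lies in its Voronoi cell.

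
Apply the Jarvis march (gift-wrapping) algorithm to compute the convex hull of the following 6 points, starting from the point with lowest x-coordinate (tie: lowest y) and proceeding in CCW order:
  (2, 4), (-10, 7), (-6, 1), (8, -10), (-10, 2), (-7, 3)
Hull (CCW) = [(-10, 2), (8, -10), (2, 4), (-10, 7)]

Jarvis march: at each step, from the current hull vertex p, select the next vertex q as the point such that every other point lies strictly to the left of (or on) the directed line p → q. (Equivalently: for every other point r, the cross product (q − p) × (r − p) ≥ 0.)
Starting point (lowest x, tie lowest y): (-10, 2). Wrap until returning to start. Resulting hull: (-10, 2), (8, -10), (2, 4), (-10, 7).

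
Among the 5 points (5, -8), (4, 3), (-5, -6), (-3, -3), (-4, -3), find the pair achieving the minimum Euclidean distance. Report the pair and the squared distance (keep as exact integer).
Pair = ((-3, -3), (-4, -3)); squared distance = 1

Compute all C(5, 2) = 10 pairwise squared distances (x_i − x_j)² + (y_i − y_j)². The minimum is 1, attained by the pair ((-3, -3), (-4, -3)).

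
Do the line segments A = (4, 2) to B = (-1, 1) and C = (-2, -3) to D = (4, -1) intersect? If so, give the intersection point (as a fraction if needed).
No (intersection of containing lines falls outside at least one segment)

Parametrize and solve: t = -9/2, s = 19/4. At least one of these is outside [0, 1], so the segments do not intersect.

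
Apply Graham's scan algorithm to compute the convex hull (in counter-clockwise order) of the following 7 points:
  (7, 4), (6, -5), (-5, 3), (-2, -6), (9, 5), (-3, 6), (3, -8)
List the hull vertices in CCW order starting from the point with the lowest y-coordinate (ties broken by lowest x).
Hull (CCW) = [(3, -8), (6, -5), (9, 5), (-3, 6), (-5, 3), (-2, -6)]

Graham scan procedure:
  1. Find the pivot p₀ = point with lowest y (tie → lowest x): (3, -8).
  2. Sort the remaining points by polar angle around p₀.
  3. Walk through sorted points, maintaining a stack; pop the top while the last three entries make a non-left turn (cross product ≤ 0).
  4. Final stack is the convex hull in CCW order: (3, -8), (6, -5), (9, 5), (-3, 6), (-5, 3), (-2, -6).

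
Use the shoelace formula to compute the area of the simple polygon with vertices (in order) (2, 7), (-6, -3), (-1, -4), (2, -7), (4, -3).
Area = 64

Shoelace formula: Area = (1/2) |Σ_i (x_i · y_{i+1} − x_{i+1} · y_i)| (indices mod n). Compute each cross term:
  (2)(-3) − (-6)(7) = 36
  (-6)(-4) − (-1)(-3) = 21
  (-1)(-7) − (2)(-4) = 15
  (2)(-3) − (4)(-7) = 22
  (4)(7) − (2)(-3) = 34
Sum = 128, so (signed) Area = 128/2 = 64, |Area| = 64.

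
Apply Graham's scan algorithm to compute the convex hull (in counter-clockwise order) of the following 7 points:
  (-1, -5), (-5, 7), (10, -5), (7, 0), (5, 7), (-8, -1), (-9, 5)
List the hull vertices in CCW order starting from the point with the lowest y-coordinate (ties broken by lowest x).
Hull (CCW) = [(-1, -5), (10, -5), (5, 7), (-5, 7), (-9, 5), (-8, -1)]

Graham scan procedure:
  1. Find the pivot p₀ = point with lowest y (tie → lowest x): (-1, -5).
  2. Sort the remaining points by polar angle around p₀.
  3. Walk through sorted points, maintaining a stack; pop the top while the last three entries make a non-left turn (cross product ≤ 0).
  4. Final stack is the convex hull in CCW order: (-1, -5), (10, -5), (5, 7), (-5, 7), (-9, 5), (-8, -1).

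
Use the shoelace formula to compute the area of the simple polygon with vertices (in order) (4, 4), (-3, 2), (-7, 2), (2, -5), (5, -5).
Area = 57

Shoelace formula: Area = (1/2) |Σ_i (x_i · y_{i+1} − x_{i+1} · y_i)| (indices mod n). Compute each cross term:
  (4)(2) − (-3)(4) = 20
  (-3)(2) − (-7)(2) = 8
  (-7)(-5) − (2)(2) = 31
  (2)(-5) − (5)(-5) = 15
  (5)(4) − (4)(-5) = 40
Sum = 114, so (signed) Area = 114/2 = 57, |Area| = 57.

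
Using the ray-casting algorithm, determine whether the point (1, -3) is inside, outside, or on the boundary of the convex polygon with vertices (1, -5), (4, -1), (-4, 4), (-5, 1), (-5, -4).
The point (1, -3) lies strictly inside the polygon

Cast a horizontal ray to the right from the query point and count how many polygon edges it crosses (each edge strictly once or zero times, handled with the usual half-open convention). 
Parity of crossings → odd ⇒ inside.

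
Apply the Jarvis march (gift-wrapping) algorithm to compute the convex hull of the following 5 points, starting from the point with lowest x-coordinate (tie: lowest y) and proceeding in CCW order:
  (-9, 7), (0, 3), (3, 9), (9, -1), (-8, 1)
Hull (CCW) = [(-9, 7), (-8, 1), (9, -1), (3, 9)]

Jarvis march: at each step, from the current hull vertex p, select the next vertex q as the point such that every other point lies strictly to the left of (or on) the directed line p → q. (Equivalently: for every other point r, the cross product (q − p) × (r − p) ≥ 0.)
Starting point (lowest x, tie lowest y): (-9, 7). Wrap until returning to start. Resulting hull: (-9, 7), (-8, 1), (9, -1), (3, 9).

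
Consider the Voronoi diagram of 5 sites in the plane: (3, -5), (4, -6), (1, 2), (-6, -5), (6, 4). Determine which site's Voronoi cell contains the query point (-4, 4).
Nearest site = (1, 2)

The Voronoi cell of site s contains exactly those query points closer to s than to any other site. Compute squared distances from q = (-4, 4) to each site:
  (1 − -4)² + (2 − 4)² = 29
  (-6 − -4)² + (-5 − 4)² = 85
  (6 − -4)² + (4 − 4)² = 100
  (3 − -4)² + (-5 − 4)² = 130
  (4 − -4)² + (-6 − 4)² = 164
Minimum is attained by (1, 2), so q lies in its Voronoi cell.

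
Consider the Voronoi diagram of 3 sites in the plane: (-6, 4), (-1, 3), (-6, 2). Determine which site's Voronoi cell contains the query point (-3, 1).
Nearest site = (-1, 3)

The Voronoi cell of site s contains exactly those query points closer to s than to any other site. Compute squared distances from q = (-3, 1) to each site:
  (-1 − -3)² + (3 − 1)² = 8
  (-6 − -3)² + (2 − 1)² = 10
  (-6 − -3)² + (4 − 1)² = 18
Minimum is attained by (-1, 3), so q lies in its Voronoi cell.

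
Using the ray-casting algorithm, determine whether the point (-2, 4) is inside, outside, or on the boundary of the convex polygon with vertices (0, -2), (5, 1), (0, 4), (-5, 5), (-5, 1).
The point (-2, 4) lies strictly inside the polygon

Cast a horizontal ray to the right from the query point and count how many polygon edges it crosses (each edge strictly once or zero times, handled with the usual half-open convention). 
Parity of crossings → odd ⇒ inside.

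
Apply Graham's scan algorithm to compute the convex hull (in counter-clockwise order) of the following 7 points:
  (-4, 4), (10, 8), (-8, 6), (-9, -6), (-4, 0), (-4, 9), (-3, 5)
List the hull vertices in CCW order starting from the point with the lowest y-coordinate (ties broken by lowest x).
Hull (CCW) = [(-9, -6), (10, 8), (-4, 9), (-8, 6)]

Graham scan procedure:
  1. Find the pivot p₀ = point with lowest y (tie → lowest x): (-9, -6).
  2. Sort the remaining points by polar angle around p₀.
  3. Walk through sorted points, maintaining a stack; pop the top while the last three entries make a non-left turn (cross product ≤ 0).
  4. Final stack is the convex hull in CCW order: (-9, -6), (10, 8), (-4, 9), (-8, 6).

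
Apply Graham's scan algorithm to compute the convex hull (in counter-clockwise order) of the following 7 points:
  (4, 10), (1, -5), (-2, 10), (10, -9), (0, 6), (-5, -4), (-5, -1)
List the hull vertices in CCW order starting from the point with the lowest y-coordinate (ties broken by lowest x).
Hull (CCW) = [(10, -9), (4, 10), (-2, 10), (-5, -1), (-5, -4)]

Graham scan procedure:
  1. Find the pivot p₀ = point with lowest y (tie → lowest x): (10, -9).
  2. Sort the remaining points by polar angle around p₀.
  3. Walk through sorted points, maintaining a stack; pop the top while the last three entries make a non-left turn (cross product ≤ 0).
  4. Final stack is the convex hull in CCW order: (10, -9), (4, 10), (-2, 10), (-5, -1), (-5, -4).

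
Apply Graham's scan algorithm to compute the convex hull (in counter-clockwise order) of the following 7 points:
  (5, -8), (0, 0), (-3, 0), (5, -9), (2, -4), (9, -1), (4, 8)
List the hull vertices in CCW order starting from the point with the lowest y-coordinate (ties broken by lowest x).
Hull (CCW) = [(5, -9), (9, -1), (4, 8), (-3, 0)]

Graham scan procedure:
  1. Find the pivot p₀ = point with lowest y (tie → lowest x): (5, -9).
  2. Sort the remaining points by polar angle around p₀.
  3. Walk through sorted points, maintaining a stack; pop the top while the last three entries make a non-left turn (cross product ≤ 0).
  4. Final stack is the convex hull in CCW order: (5, -9), (9, -1), (4, 8), (-3, 0).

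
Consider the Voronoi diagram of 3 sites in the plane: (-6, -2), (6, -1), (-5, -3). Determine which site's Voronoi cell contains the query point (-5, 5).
Nearest site = (-6, -2)

The Voronoi cell of site s contains exactly those query points closer to s than to any other site. Compute squared distances from q = (-5, 5) to each site:
  (-6 − -5)² + (-2 − 5)² = 50
  (-5 − -5)² + (-3 − 5)² = 64
  (6 − -5)² + (-1 − 5)² = 157
Minimum is attained by (-6, -2), so q lies in its Voronoi cell.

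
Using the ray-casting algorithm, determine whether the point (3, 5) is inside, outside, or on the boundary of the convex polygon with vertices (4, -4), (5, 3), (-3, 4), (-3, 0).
The point (3, 5) lies strictly outside the polygon

Cast a horizontal ray to the right from the query point and count how many polygon edges it crosses (each edge strictly once or zero times, handled with the usual half-open convention). 
Parity of crossings → even ⇒ outside.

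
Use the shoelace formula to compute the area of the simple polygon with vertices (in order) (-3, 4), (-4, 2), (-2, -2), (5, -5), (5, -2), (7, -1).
Area = 91/2

Shoelace formula: Area = (1/2) |Σ_i (x_i · y_{i+1} − x_{i+1} · y_i)| (indices mod n). Compute each cross term:
  (-3)(2) − (-4)(4) = 10
  (-4)(-2) − (-2)(2) = 12
  (-2)(-5) − (5)(-2) = 20
  (5)(-2) − (5)(-5) = 15
  (5)(-1) − (7)(-2) = 9
  (7)(4) − (-3)(-1) = 25
Sum = 91, so (signed) Area = 91/2 = 91/2, |Area| = 91/2.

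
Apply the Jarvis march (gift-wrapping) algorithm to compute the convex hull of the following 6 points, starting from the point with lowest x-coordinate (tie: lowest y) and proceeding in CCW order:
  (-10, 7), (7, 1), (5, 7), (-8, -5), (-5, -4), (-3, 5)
Hull (CCW) = [(-10, 7), (-8, -5), (-5, -4), (7, 1), (5, 7)]

Jarvis march: at each step, from the current hull vertex p, select the next vertex q as the point such that every other point lies strictly to the left of (or on) the directed line p → q. (Equivalently: for every other point r, the cross product (q − p) × (r − p) ≥ 0.)
Starting point (lowest x, tie lowest y): (-10, 7). Wrap until returning to start. Resulting hull: (-10, 7), (-8, -5), (-5, -4), (7, 1), (5, 7).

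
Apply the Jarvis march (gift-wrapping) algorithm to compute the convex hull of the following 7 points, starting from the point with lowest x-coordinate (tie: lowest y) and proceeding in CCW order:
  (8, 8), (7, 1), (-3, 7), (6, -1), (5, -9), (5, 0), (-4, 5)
Hull (CCW) = [(-4, 5), (5, -9), (7, 1), (8, 8), (-3, 7)]

Jarvis march: at each step, from the current hull vertex p, select the next vertex q as the point such that every other point lies strictly to the left of (or on) the directed line p → q. (Equivalently: for every other point r, the cross product (q − p) × (r − p) ≥ 0.)
Starting point (lowest x, tie lowest y): (-4, 5). Wrap until returning to start. Resulting hull: (-4, 5), (5, -9), (7, 1), (8, 8), (-3, 7).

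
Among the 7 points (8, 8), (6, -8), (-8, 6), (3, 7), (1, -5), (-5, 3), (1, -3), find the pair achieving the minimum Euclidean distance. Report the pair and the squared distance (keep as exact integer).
Pair = ((1, -5), (1, -3)); squared distance = 4

Compute all C(7, 2) = 21 pairwise squared distances (x_i − x_j)² + (y_i − y_j)². The minimum is 4, attained by the pair ((1, -5), (1, -3)).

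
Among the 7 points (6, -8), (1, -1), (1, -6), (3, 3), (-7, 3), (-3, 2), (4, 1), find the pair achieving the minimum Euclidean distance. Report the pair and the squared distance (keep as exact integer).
Pair = ((3, 3), (4, 1)); squared distance = 5

Compute all C(7, 2) = 21 pairwise squared distances (x_i − x_j)² + (y_i − y_j)². The minimum is 5, attained by the pair ((3, 3), (4, 1)).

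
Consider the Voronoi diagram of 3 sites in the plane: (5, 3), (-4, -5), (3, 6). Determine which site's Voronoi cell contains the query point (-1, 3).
Nearest site = (3, 6)

The Voronoi cell of site s contains exactly those query points closer to s than to any other site. Compute squared distances from q = (-1, 3) to each site:
  (3 − -1)² + (6 − 3)² = 25
  (5 − -1)² + (3 − 3)² = 36
  (-4 − -1)² + (-5 − 3)² = 73
Minimum is attained by (3, 6), so q lies in its Voronoi cell.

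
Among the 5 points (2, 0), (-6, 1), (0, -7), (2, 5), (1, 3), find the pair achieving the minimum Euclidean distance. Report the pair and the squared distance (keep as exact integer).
Pair = ((2, 5), (1, 3)); squared distance = 5

Compute all C(5, 2) = 10 pairwise squared distances (x_i − x_j)² + (y_i − y_j)². The minimum is 5, attained by the pair ((2, 5), (1, 3)).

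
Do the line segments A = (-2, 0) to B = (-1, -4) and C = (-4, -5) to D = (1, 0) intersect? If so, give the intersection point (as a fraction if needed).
Yes; intersection at (-7/5, -12/5) (t = 3/5 on AB, s = 13/25 on CD)

Parametrize AB as A + t(B − A) = (-2 + 1 t, 0 + -4 t) and CD as C + s(D − C) = (-4 + 5 s, -5 + 5 s). Solve the linear system for (t, s). Determinant = -25 ≠ 0, so a unique intersection of the containing lines exists. Solution: t = 3/5, s = 13/25 — both in [0, 1], so the segments cross. Intersection point: (-7/5, -12/5).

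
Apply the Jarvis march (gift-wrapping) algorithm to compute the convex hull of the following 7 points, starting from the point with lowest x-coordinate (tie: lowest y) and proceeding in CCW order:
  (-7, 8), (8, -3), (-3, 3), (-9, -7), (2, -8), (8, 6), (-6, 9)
Hull (CCW) = [(-9, -7), (2, -8), (8, -3), (8, 6), (-6, 9), (-7, 8)]

Jarvis march: at each step, from the current hull vertex p, select the next vertex q as the point such that every other point lies strictly to the left of (or on) the directed line p → q. (Equivalently: for every other point r, the cross product (q − p) × (r − p) ≥ 0.)
Starting point (lowest x, tie lowest y): (-9, -7). Wrap until returning to start. Resulting hull: (-9, -7), (2, -8), (8, -3), (8, 6), (-6, 9), (-7, 8).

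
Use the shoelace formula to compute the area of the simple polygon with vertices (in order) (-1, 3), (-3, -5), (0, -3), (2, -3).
Area = 16

Shoelace formula: Area = (1/2) |Σ_i (x_i · y_{i+1} − x_{i+1} · y_i)| (indices mod n). Compute each cross term:
  (-1)(-5) − (-3)(3) = 14
  (-3)(-3) − (0)(-5) = 9
  (0)(-3) − (2)(-3) = 6
  (2)(3) − (-1)(-3) = 3
Sum = 32, so (signed) Area = 32/2 = 16, |Area| = 16.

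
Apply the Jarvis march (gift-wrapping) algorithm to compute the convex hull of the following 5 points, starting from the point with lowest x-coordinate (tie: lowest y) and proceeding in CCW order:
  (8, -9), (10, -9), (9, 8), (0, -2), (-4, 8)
Hull (CCW) = [(-4, 8), (0, -2), (8, -9), (10, -9), (9, 8)]

Jarvis march: at each step, from the current hull vertex p, select the next vertex q as the point such that every other point lies strictly to the left of (or on) the directed line p → q. (Equivalently: for every other point r, the cross product (q − p) × (r − p) ≥ 0.)
Starting point (lowest x, tie lowest y): (-4, 8). Wrap until returning to start. Resulting hull: (-4, 8), (0, -2), (8, -9), (10, -9), (9, 8).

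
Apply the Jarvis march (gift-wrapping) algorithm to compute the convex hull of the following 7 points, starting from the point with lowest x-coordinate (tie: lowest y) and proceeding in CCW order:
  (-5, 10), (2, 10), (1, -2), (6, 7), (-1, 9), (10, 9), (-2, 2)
Hull (CCW) = [(-5, 10), (-2, 2), (1, -2), (10, 9), (2, 10)]

Jarvis march: at each step, from the current hull vertex p, select the next vertex q as the point such that every other point lies strictly to the left of (or on) the directed line p → q. (Equivalently: for every other point r, the cross product (q − p) × (r − p) ≥ 0.)
Starting point (lowest x, tie lowest y): (-5, 10). Wrap until returning to start. Resulting hull: (-5, 10), (-2, 2), (1, -2), (10, 9), (2, 10).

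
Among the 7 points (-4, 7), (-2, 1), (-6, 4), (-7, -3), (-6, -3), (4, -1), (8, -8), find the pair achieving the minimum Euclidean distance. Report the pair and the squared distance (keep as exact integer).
Pair = ((-7, -3), (-6, -3)); squared distance = 1

Compute all C(7, 2) = 21 pairwise squared distances (x_i − x_j)² + (y_i − y_j)². The minimum is 1, attained by the pair ((-7, -3), (-6, -3)).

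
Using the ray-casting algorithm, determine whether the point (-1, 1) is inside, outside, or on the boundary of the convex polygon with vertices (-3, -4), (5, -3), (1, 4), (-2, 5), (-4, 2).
The point (-1, 1) lies strictly inside the polygon

Cast a horizontal ray to the right from the query point and count how many polygon edges it crosses (each edge strictly once or zero times, handled with the usual half-open convention). 
Parity of crossings → odd ⇒ inside.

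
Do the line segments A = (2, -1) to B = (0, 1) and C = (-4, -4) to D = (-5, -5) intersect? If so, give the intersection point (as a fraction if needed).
No (intersection of containing lines falls outside at least one segment)

Parametrize and solve: t = 3/4, s = -9/2. At least one of these is outside [0, 1], so the segments do not intersect.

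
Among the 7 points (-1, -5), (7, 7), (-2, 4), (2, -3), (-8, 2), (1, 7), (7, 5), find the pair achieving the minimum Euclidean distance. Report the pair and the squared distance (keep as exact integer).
Pair = ((7, 7), (7, 5)); squared distance = 4

Compute all C(7, 2) = 21 pairwise squared distances (x_i − x_j)² + (y_i − y_j)². The minimum is 4, attained by the pair ((7, 7), (7, 5)).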